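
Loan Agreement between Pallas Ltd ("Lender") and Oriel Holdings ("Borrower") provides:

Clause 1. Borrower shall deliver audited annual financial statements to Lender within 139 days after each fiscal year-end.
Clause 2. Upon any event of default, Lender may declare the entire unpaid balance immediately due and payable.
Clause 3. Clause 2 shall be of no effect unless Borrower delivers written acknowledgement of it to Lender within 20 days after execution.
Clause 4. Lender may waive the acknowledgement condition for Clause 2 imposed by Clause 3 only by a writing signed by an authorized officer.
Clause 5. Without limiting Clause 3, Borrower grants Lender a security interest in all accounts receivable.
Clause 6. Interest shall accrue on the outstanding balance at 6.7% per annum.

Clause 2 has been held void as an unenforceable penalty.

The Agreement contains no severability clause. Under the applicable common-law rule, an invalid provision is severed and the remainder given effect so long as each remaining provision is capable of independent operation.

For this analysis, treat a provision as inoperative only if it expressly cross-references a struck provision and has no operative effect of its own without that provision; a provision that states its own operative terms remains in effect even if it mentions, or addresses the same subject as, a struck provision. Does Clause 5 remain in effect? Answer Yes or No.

Yes

Clause 2 is struck. Clause 3 merely fixes the acknowledgement condition for Clause 2; with Clause 2 gone it has nothing to operate on and falls away. Clause 4 merely fixes the waiver condition for Clause 3; with Clause 3 gone it has nothing to operate on and falls away. Although Clause 5 refers to Clause 3, its operative terms do not depend on Clause 3, so it remains in effect. With no severability clause, the stated default rule severs what cannot stand and enforces each remaining provision that can operate on its own. The provisions still in force are Clause 1, Clause 5, and Clause 6. Clause 5 is among the surviving provisions, so the answer is yes.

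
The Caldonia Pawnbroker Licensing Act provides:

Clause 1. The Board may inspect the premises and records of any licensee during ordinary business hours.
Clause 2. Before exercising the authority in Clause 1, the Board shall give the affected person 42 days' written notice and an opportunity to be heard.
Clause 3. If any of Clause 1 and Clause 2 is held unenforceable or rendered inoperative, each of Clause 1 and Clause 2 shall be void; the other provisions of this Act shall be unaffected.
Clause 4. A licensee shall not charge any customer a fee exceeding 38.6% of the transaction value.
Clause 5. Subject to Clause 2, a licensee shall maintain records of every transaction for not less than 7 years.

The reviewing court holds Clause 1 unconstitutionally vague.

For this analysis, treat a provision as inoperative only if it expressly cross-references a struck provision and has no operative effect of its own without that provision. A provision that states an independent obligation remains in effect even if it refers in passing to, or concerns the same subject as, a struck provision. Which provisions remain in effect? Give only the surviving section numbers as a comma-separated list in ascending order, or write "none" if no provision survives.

Clause 1 is struck. Clause 2 merely fixes the notice-and-hearing requirement for Clause 1; with Clause 1 gone it has nothing to operate on and falls away. Clause 5 mentions Clause 2 but its own obligation stands independently of Clause 2, so Clause 5 is not affected. Clause 3 declares Clause 1 and Clause 2 mutually dependent; since one of them has fallen, all of them are of no effect. The remainder continues in force under Clause 3. The provisions still in force are Clause 3, Clause 4, and Clause 5.

3, 4, 5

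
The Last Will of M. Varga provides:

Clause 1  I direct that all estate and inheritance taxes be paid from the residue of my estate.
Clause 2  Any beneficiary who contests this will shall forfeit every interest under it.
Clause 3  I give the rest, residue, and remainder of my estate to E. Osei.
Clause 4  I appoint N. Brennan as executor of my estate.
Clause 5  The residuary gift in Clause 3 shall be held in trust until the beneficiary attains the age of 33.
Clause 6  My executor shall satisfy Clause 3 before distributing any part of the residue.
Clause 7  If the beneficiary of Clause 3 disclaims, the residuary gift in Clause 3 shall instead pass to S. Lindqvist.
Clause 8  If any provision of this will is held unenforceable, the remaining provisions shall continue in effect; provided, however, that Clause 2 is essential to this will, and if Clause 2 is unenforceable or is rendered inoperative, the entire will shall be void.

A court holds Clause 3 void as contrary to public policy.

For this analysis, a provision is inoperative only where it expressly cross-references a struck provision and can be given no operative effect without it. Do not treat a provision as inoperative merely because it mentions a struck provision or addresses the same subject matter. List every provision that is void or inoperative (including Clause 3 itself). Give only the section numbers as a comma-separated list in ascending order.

3, 5, 6, 7

Clause 3 is struck. Clause 5 merely fixes the trust for Clause 3; with Clause 3 gone it has nothing to operate on and falls away. Clause 6 has no operative effect of its own apart from Clause 3 and is therefore inoperative. Clause 7 has no operative effect of its own apart from Clause 3 and is therefore inoperative. Clause 8 makes Clause 2 an essential term, but Clause 2 is unaffected, so the severability proviso in Clause 8 preserves the remaining provisions. Clause 1, Clause 2, Clause 4, and Clause 8 remain in effect.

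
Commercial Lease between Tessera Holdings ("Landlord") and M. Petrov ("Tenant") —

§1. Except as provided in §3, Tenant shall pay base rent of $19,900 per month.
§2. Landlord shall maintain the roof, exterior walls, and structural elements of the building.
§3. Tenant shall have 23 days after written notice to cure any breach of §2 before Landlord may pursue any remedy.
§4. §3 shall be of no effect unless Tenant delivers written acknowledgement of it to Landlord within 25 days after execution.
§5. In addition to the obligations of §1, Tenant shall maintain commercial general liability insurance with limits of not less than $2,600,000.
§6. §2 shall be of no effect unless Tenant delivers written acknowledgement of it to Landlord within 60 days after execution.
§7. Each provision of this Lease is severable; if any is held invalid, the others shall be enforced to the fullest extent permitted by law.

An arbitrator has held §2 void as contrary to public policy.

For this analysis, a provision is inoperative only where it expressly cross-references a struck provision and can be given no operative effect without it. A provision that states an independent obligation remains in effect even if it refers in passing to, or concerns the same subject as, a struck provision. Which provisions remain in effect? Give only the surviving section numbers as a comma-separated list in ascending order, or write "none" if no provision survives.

§2 is struck. The only function of §3 is the cure period for breach of §2, so it cannot stand once §2 is removed. §6 has no operative effect of its own apart from §2 and is therefore inoperative. The only function of §4 is the acknowledgement condition for §3, so it cannot stand once §3 is removed. §1 mentions §3 but its own obligation stands independently of §3, so §1 is not affected. Under the severability clause in §7, the remaining provisions continue in force. That leaves §1, §5, and §7 in effect.

1, 5, 7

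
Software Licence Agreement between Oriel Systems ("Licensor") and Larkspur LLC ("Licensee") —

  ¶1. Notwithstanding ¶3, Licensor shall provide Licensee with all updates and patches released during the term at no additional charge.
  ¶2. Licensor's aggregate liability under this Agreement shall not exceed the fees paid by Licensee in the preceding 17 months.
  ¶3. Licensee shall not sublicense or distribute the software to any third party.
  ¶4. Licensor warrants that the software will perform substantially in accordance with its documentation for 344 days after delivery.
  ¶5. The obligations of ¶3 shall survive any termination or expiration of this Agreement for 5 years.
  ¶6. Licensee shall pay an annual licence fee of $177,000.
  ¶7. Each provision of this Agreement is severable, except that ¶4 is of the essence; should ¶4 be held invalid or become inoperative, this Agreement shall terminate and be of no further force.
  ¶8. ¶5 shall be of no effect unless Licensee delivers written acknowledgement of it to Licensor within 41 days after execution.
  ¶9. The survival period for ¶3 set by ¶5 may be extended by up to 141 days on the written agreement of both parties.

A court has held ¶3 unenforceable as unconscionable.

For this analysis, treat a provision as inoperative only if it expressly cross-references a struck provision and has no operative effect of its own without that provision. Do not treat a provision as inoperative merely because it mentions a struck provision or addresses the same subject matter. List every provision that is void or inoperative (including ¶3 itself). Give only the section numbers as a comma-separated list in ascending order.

¶3 is struck. ¶5 operates only by reference to ¶3, so it falls with ¶3. ¶8 operates only by reference to ¶5, so it falls with ¶5. ¶9 has no operative effect of its own apart from ¶5 and is therefore inoperative. Although ¶1 refers to ¶3, its operative terms do not depend on ¶3, so it remains in effect. ¶7 makes ¶4 an essential term, but ¶4 is unaffected, so the severability proviso in ¶7 preserves the remaining provisions. The provisions still in force are ¶1, ¶2, ¶4, ¶6, and ¶7.

3, 5, 8, 9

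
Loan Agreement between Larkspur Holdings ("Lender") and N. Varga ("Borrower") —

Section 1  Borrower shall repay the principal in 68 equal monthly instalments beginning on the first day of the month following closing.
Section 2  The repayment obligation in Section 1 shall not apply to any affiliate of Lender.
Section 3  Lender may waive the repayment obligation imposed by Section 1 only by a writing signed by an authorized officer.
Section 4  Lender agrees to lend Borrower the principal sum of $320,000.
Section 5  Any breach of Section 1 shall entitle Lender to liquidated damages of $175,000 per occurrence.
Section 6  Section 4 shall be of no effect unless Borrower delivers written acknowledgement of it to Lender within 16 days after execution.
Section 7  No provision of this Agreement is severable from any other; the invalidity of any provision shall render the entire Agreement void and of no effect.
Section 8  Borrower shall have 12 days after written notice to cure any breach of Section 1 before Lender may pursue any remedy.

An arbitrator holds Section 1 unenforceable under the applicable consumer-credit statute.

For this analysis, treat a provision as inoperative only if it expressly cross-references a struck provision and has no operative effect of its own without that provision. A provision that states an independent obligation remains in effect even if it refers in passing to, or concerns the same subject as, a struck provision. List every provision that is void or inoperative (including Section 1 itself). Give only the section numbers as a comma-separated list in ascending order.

Section 1 is struck. The whole of Section 2 is the carve-out from the repayment obligation, defined by reference to Section 1, so Section 2 cannot stand once Section 1 is removed. The only function of Section 3 is the waiver condition for Section 1, so it cannot stand once Section 1 is removed. Section 5 has no operative effect of its own apart from Section 1 and is therefore inoperative. The only function of Section 8 is the cure period for breach of Section 1, so it cannot stand once Section 1 is removed. Section 7 provides that the Agreement is not severable, so the invalidity of any one provision voids the entire Agreement. No provision of the Agreement survives.

1, 2, 3, 4, 5, 6, 7, 8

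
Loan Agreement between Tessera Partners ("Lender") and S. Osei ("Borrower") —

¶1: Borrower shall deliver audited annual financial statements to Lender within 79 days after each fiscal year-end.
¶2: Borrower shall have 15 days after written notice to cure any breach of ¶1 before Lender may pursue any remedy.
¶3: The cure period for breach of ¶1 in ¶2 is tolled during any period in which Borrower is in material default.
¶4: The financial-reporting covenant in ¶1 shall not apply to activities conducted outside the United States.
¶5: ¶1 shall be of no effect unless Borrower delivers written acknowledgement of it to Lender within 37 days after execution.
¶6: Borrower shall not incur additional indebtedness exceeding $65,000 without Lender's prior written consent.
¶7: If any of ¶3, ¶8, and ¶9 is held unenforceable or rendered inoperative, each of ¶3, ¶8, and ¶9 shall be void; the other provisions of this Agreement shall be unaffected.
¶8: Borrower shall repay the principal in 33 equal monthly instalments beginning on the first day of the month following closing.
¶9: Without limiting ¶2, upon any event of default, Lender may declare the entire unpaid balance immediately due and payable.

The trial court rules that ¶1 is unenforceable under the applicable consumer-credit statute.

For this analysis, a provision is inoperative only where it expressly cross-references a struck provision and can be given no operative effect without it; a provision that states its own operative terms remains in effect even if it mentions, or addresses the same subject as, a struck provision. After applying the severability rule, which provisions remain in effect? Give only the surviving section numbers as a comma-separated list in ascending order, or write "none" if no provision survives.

6, 7

¶1 is struck. ¶2 operates only by reference to ¶1, so it falls with ¶1. ¶4 has no operative effect of its own apart from ¶1 and is therefore inoperative. ¶5 has no operative effect of its own apart from ¶1 and is therefore inoperative. ¶3 has no operative effect of its own apart from ¶2 and is therefore inoperative. ¶7 declares ¶3, ¶8, and ¶9 mutually dependent; since one of them has fallen, all of them are of no effect. That brings down ¶8 and ¶9 as well. The remainder continues in force under ¶7. That leaves ¶6 and ¶7 in effect.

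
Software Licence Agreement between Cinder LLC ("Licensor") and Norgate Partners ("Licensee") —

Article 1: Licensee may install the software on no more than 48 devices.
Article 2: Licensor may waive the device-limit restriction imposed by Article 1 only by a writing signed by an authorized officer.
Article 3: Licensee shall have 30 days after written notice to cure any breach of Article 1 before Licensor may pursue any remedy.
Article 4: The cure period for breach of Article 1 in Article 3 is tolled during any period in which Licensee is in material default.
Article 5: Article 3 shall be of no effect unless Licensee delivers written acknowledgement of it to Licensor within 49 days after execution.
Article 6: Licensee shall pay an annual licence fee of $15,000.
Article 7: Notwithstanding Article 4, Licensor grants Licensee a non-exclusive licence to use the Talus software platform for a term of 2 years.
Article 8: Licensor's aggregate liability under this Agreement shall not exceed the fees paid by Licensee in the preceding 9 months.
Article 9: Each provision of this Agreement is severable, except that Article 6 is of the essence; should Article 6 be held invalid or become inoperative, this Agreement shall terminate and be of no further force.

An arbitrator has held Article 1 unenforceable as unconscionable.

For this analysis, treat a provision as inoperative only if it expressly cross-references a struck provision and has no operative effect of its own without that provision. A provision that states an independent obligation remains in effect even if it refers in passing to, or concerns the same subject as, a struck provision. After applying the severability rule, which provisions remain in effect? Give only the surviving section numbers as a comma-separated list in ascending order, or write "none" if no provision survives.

Article 1 is struck. The only function of Article 2 is the waiver condition for Article 1, so it cannot stand once Article 1 is removed. The only function of Article 3 is the cure period for breach of Article 1, so it cannot stand once Article 1 is removed. Article 4 has no operative effect of its own apart from Article 3 and is therefore inoperative. Article 5 operates only by reference to Article 3, so it falls with Article 3. Article 7 mentions Article 4 but its own obligation stands independently of Article 4, so Article 7 is not affected. Article 9 makes Article 6 an essential term, but Article 6 is unaffected, so the severability proviso in Article 9 preserves the remaining provisions. That leaves Article 6, Article 7, Article 8, and Article 9 in effect.

6, 7, 8, 9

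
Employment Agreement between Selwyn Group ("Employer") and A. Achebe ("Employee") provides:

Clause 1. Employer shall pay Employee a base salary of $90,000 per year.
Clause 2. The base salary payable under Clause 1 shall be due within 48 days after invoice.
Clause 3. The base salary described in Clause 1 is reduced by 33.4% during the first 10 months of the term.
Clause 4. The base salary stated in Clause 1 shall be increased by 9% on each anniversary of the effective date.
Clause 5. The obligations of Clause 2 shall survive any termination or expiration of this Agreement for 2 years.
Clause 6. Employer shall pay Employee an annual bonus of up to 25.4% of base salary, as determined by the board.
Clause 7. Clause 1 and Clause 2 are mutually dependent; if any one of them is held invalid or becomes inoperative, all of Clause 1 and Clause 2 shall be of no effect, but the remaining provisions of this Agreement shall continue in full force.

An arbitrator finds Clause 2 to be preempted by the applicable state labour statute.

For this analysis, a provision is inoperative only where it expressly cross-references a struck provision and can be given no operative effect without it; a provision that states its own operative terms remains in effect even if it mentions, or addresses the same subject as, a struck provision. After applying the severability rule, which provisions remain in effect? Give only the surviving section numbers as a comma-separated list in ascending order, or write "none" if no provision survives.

Clause 2 is struck. Clause 5 has no operative effect of its own apart from Clause 2 and is therefore inoperative. Clause 7 declares Clause 1 and Clause 2 mutually dependent; since one of them has fallen, all of them are of no effect. That brings down Clause 1 as well. Clause 3 and Clause 4 in turn depend solely on a provision now struck and likewise fall. The remainder continues in force under Clause 7. The provisions still in force are Clause 6 and Clause 7.

6, 7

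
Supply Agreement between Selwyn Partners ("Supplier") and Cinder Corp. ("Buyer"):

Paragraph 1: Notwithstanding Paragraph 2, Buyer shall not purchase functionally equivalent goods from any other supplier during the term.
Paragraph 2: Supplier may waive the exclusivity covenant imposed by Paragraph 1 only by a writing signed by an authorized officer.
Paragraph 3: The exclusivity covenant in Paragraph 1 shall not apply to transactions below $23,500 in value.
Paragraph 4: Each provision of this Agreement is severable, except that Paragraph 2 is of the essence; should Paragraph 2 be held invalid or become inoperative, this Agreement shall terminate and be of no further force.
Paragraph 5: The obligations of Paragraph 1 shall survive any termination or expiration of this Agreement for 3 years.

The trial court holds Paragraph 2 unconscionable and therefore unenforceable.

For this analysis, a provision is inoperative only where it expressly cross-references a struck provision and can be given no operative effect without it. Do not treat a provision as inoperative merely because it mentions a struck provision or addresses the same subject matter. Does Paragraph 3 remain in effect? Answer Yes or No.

Paragraph 2 is struck. No other provision's operative terms depend on Paragraph 2. Paragraph 4 makes Paragraph 2 an essential term, and Paragraph 2 is the provision held invalid; under Paragraph 4, the entire Agreement is therefore void. No provision of the Agreement survives. Paragraph 3 is among the inoperative provisions, so the answer is no.

No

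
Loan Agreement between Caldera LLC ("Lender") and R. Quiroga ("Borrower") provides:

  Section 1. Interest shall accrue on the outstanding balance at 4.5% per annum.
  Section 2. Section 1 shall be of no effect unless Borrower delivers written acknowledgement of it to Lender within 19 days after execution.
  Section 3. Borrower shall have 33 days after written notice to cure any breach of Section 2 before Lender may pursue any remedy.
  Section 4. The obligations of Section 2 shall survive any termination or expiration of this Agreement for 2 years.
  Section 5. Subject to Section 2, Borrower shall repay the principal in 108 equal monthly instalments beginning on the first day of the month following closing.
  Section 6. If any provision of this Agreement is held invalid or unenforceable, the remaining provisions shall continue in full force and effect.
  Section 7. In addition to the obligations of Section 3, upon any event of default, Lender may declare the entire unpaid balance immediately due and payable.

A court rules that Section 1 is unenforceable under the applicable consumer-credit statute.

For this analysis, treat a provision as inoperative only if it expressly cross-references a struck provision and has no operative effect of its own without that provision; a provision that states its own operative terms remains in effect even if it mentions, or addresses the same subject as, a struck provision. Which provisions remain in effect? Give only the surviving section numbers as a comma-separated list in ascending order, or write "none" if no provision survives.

5, 6, 7

Section 1 is struck. Section 2 has no operative effect of its own apart from Section 1 and is therefore inoperative. Section 3 has no operative effect of its own apart from Section 2 and is therefore inoperative. The only function of Section 4 is the survival period for Section 2, so it cannot stand once Section 2 is removed. Section 7 mentions Section 3 but its own obligation stands independently of Section 3, so Section 7 is not affected. Although Section 5 refers to Section 2, its operative terms do not depend on Section 2, so it remains in effect. Section 6 is a severability clause and preserves every provision that can still be given independent effect. The provisions still in force are Section 5, Section 6, and Section 7.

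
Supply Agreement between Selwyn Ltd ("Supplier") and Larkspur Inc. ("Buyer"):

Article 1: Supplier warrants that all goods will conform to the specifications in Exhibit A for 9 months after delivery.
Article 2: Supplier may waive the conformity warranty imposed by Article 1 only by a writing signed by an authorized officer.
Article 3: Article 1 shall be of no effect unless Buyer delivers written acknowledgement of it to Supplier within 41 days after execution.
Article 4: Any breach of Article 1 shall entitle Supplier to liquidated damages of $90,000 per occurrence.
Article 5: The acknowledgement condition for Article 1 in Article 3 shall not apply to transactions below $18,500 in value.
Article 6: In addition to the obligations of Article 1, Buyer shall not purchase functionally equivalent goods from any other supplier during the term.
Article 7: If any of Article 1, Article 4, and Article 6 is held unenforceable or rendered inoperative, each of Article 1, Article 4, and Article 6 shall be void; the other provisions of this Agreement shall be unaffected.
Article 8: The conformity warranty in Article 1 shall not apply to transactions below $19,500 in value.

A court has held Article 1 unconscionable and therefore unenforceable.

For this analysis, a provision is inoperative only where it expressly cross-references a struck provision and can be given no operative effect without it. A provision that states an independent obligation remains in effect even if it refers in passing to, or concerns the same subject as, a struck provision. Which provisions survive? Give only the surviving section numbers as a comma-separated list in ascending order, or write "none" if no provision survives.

Article 1 is struck. Article 2 has no operative effect of its own apart from Article 1 and is therefore inoperative. Article 3 has no operative effect of its own apart from Article 1 and is therefore inoperative. Article 4 has no operative effect of its own apart from Article 1 and is therefore inoperative. Article 8 does nothing except set the carve-out from the conformity warranty by reference to Article 1; with Article 1 gone it has no independent effect and is inoperative. Article 5 operates only by reference to Article 3, so it falls with Article 3. Article 7 declares Article 1, Article 4, and Article 6 mutually dependent; since one of them has fallen, all of them are of no effect. That brings down Article 6 as well. The remainder continues in force under Article 7. Only Article 7 remains in effect.

7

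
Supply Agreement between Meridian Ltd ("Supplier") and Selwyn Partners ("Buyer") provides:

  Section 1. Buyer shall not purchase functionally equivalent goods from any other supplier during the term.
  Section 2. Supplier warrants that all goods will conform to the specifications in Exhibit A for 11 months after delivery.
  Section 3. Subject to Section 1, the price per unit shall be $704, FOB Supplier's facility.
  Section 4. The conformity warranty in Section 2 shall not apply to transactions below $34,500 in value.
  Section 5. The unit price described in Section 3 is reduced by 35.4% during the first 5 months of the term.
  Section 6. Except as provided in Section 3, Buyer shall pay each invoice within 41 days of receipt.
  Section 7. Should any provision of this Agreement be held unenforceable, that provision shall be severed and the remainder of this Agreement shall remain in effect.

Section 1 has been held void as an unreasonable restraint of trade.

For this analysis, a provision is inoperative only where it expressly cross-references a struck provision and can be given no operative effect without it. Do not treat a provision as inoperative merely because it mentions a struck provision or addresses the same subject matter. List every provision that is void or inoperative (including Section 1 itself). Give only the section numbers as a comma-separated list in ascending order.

Section 1 is struck. Although Section 3 refers to Section 1, its operative terms do not depend on Section 1, so it remains in effect. Nothing else in the Agreement is defined by reference to Section 1. Section 7 is a severability clause and preserves every provision that can still be given independent effect. That leaves Section 2, Section 3, Section 4, Section 5, Section 6, and Section 7 in effect.

1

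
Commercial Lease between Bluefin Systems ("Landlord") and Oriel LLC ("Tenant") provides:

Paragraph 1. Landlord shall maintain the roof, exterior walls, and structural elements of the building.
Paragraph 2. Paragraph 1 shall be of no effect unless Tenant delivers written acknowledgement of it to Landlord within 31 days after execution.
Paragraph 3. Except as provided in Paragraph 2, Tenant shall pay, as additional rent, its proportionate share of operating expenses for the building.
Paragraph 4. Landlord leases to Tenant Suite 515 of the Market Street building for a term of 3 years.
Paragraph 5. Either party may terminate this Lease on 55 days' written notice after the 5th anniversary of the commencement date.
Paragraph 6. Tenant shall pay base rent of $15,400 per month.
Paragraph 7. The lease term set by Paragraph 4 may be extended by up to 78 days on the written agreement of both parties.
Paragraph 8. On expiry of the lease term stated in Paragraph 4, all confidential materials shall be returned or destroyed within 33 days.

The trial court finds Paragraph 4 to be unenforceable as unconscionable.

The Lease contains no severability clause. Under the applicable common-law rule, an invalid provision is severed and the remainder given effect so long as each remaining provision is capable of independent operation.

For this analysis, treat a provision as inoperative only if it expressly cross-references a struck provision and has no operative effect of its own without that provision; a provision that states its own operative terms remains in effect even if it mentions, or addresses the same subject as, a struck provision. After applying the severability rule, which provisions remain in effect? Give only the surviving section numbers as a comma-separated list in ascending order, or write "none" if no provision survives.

1, 2, 3, 5, 6

Paragraph 4 is struck. The whole of Paragraph 7 is the extension of the lease term, defined by reference to Paragraph 4, so Paragraph 7 cannot stand once Paragraph 4 is removed. The only function of Paragraph 8 is the return obligation tied to Paragraph 4, so it cannot stand once Paragraph 4 is removed. Under the stated default rule, only provisions that cannot operate independently fall away; the rest are enforced. The provisions still in force are Paragraph 1, Paragraph 2, Paragraph 3, Paragraph 5, and Paragraph 6.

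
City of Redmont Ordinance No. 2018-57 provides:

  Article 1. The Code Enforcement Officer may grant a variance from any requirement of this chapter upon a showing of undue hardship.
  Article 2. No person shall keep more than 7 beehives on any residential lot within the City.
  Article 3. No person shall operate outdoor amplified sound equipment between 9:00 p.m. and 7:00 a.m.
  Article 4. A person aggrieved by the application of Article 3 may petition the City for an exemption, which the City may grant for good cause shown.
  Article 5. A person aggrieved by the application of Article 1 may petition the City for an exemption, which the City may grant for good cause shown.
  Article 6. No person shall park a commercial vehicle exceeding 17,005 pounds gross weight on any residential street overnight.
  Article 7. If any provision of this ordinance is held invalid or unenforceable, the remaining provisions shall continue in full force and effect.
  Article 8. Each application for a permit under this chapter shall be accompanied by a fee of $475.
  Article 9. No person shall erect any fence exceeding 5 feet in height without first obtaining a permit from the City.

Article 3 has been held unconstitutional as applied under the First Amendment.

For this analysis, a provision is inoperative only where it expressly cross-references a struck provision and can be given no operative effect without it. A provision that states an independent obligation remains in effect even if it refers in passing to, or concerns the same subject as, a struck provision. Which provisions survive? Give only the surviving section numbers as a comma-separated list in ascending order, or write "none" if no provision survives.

1, 2, 5, 6, 7, 8, 9

Article 3 is struck. Article 4 has no operative effect of its own apart from Article 3 and is therefore inoperative. Under the severability clause in Article 7, the remaining provisions continue in force. Article 1, Article 2, Article 5, Article 6, Article 7, Article 8, and Article 9 remain in effect.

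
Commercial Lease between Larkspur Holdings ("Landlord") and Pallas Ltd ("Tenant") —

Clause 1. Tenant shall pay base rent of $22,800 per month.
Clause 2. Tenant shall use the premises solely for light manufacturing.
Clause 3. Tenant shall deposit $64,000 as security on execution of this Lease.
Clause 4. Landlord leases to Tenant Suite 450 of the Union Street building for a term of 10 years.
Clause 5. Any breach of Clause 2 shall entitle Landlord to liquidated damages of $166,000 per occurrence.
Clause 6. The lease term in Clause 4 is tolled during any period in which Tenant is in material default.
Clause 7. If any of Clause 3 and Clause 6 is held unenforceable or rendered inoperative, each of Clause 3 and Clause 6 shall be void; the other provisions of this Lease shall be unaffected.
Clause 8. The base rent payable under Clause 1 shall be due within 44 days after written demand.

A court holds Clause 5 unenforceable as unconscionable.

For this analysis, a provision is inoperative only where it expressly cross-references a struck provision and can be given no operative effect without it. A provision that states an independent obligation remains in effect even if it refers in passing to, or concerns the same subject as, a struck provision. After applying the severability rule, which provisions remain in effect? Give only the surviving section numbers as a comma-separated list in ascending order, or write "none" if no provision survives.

1, 2, 3, 4, 6, 7, 8

Clause 5 is struck. No other provision's operative terms depend on Clause 5. Clause 7 ties Clause 3 and Clause 6 together, but none of those is affected here; the remaining provisions continue in force under Clause 7. Clause 1, Clause 2, Clause 3, Clause 4, Clause 6, Clause 7, and Clause 8 remain in effect.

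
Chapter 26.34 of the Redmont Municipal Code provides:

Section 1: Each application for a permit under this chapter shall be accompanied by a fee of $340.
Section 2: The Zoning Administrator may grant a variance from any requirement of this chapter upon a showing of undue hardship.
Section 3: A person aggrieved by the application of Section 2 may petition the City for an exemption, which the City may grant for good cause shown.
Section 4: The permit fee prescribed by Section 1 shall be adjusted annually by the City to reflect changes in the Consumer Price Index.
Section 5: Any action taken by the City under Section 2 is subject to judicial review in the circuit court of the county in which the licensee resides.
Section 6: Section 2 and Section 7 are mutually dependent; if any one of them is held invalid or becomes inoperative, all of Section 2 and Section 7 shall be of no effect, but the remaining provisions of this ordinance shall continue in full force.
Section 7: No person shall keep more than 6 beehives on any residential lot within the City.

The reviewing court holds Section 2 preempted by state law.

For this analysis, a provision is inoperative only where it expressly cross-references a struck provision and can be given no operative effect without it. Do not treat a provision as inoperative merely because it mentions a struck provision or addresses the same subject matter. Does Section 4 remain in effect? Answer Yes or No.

Section 2 is struck. Section 3 has no operative effect of its own apart from Section 2 and is therefore inoperative. Section 5 merely fixes the judicial-review right for Section 2; with Section 2 gone it has nothing to operate on and falls away. Section 6 declares Section 2 and Section 7 mutually dependent; since one of them has fallen, all of them are of no effect. That brings down Section 7 as well. The remainder continues in force under Section 6. That leaves Section 1, Section 4, and Section 6 in effect. Section 4 is among the surviving provisions, so the answer is yes.

Yes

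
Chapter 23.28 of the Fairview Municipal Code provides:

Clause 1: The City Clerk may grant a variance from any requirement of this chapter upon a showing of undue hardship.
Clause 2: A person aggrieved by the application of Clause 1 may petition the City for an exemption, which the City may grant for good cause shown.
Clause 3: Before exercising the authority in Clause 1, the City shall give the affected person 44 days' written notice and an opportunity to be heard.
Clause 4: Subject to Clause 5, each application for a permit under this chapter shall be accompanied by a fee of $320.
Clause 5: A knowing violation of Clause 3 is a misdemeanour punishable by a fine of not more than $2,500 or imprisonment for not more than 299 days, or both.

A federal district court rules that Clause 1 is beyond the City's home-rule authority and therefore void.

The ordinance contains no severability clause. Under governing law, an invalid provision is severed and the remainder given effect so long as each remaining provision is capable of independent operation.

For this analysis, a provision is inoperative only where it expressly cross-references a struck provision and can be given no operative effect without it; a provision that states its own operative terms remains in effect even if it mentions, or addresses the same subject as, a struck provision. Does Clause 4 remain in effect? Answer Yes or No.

Clause 1 is struck. The only function of Clause 2 is the exemption procedure for Clause 1, so it cannot stand once Clause 1 is removed. Clause 3 has no operative effect of its own apart from Clause 1 and is therefore inoperative. Clause 5 operates only by reference to Clause 3, so it falls with Clause 3. Although Clause 4 refers to Clause 5, its operative terms do not depend on Clause 5, so it remains in effect. Under the stated default rule, only provisions that cannot operate independently fall away; the rest are enforced. Only Clause 4 remains in effect. Clause 4 is among the surviving provisions, so the answer is yes.

Yes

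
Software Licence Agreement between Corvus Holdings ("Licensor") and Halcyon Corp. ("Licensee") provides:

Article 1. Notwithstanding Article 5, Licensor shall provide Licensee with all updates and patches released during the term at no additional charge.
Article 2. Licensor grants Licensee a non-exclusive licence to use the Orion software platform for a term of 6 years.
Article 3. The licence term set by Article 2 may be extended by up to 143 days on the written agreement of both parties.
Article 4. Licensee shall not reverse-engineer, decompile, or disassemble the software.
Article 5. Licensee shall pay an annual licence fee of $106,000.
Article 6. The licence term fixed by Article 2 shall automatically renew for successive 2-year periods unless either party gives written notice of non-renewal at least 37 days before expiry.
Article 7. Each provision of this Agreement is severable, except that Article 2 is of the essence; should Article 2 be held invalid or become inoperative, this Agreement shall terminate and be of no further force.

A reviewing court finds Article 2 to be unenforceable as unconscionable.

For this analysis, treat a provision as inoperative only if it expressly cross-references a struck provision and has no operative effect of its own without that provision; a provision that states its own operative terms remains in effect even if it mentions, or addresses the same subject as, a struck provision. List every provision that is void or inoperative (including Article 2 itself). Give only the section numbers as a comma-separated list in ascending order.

Article 2 is struck. The whole of Article 3 is the extension of the licence term, defined by reference to Article 2, so Article 3 cannot stand once Article 2 is removed. Article 6 does nothing except set the renewal of the licence term by reference to Article 2; with Article 2 gone it has no independent effect and is inoperative. Article 7 makes Article 2 an essential term, and Article 2 is the provision held invalid; under Article 7, the entire Agreement is therefore void. No provision of the Agreement survives.

1, 2, 3, 4, 5, 6, 7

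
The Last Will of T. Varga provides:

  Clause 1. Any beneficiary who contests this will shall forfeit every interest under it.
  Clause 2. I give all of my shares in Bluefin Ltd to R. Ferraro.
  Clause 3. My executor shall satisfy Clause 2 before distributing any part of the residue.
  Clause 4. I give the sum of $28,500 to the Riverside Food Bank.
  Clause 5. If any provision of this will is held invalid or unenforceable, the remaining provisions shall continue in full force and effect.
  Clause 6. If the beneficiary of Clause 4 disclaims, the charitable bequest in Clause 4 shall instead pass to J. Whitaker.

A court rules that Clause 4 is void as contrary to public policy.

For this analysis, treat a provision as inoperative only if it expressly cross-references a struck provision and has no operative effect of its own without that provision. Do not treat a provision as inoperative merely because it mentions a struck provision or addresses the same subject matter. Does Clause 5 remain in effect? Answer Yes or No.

Yes

Clause 4 is struck. Clause 6 operates only by reference to Clause 4, so it falls with Clause 4. Clause 5 is a severability clause and preserves every provision that can still be given independent effect. That leaves Clause 1, Clause 2, Clause 3, and Clause 5 in effect. Clause 5 is among the surviving provisions, so the answer is yes.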